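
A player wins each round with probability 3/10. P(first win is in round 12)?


Geometric: P(X=12) = (1-p)^(k-1)×p = (7/10)^11×3/10 = 5931980229/1000000000000

P(X=12) = 5931980229/1000000000000 ≈ 0.59%


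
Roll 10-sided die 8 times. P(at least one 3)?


P(no 3)^8 = (9/10)^8 = 43046721/100000000
P(≥1) = 1 - 43046721/100000000 = 56953279/100000000

P = 56953279/100000000 ≈ 56.95%


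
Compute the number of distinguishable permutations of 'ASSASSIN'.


Letters: 8, freq: {'A': 2, 'S': 4, 'I': 1, 'N': 1}
8!/(2!×4!×1!×1!) = 40320/48 = 840

840


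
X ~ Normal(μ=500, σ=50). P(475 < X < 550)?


z₁=(475-500)/50=-0.5, z₂=(550-500)/50=1.0
P = Φ(1.0) - Φ(-0.5) = 0.841345 - 0.308538 = 0.532807 ≈ 0.5328

P(475 < X < 550) ≈ 0.5328


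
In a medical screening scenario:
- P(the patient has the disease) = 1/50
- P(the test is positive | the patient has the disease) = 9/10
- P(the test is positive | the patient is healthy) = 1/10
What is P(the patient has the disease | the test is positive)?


Using Bayes' theorem:
P(A|B) = P(B|A)·P(A) / P(B)

P(the test is positive) = 9/10 × 1/50 + 1/10 × 49/50
= 9/500 + 49/500 = 29/250

P(the patient has the disease|the test is positive) = (9/500) / (29/250) = 9/58

P(the patient has the disease|the test is positive) = 9/58 ≈ 15.52%


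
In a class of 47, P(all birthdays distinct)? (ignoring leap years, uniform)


P(all different) = Π(365-i)/365 for i=0..46
= (365/365)×(364/365)×...×(319/365)
= 0.045226

P ≈ 0.0452 ≈ 4.52%


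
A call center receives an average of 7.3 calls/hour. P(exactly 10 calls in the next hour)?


Poisson(λ=7.3): P(X=10) = e^(-λ)×λ^k/k!
= e^(-7.3) × 7.3^10 / 10!
≈ 0.0006755387752 × 429762582.97 / 3628800 ≈ 0.080005

P(X=10) ≈ 0.080005 ≈ 8.00%


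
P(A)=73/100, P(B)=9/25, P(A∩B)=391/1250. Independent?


P(A)×P(B) = 657/2500
P(A∩B) = 391/1250
Not equal → NOT independent

No, not independent


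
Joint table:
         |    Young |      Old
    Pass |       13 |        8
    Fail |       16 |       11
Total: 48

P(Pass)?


P(Pass) = (13+8)/48 = 21/48 = 7/16

P(Pass) = 7/16 ≈ 43.75%


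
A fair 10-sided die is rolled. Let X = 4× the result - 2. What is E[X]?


E[die] = (1+10)/2 = 11/2
E[X] = 4×11/2 - 2 = 20

E[X] = 20


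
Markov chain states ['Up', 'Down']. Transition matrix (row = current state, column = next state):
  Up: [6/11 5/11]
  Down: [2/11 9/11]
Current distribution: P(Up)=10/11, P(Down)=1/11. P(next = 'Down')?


P(next=Down) = Σᵢ P(now=i)×P(i→Down)
= 10/11×5/11 + 1/11×9/11
= 50/121 + 9/121 = 59/121

P = 59/121 ≈ 0.4876


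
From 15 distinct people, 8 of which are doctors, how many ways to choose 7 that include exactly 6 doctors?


Choose 6 of the 8 doctors and 1 of the other 7 people:
C(8,6)×C(7,1) = 28×7 = 196

196


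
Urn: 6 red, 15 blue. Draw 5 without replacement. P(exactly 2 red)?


Hypergeometric: C(6,2)×C(15,3)/C(21,5)
= 15×455/20349 = 325/969

P(X=2) = 325/969 ≈ 33.54%


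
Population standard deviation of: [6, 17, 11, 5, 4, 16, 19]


Mean = 78/7
  (6-78/7)²=1296/49
  (17-78/7)²=1681/49
  (11-78/7)²=1/49
  (5-78/7)²=1849/49
  (4-78/7)²=2500/49
  (16-78/7)²=1156/49
  (19-78/7)²=3025/49
Σ(x-μ)² = 1644/7
σ² = (1644/7)/7 = 1644/49

σ = √(1644/49) ≈ 5.7923


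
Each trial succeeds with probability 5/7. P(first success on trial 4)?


Geometric: P(X=4) = (1-p)^(k-1)×p = (2/7)^3×5/7 = 40/2401

P(X=4) = 40/2401 ≈ 1.67%


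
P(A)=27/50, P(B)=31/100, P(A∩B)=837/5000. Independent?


P(A)×P(B) = 837/5000
P(A∩B) = 837/5000
Equal ✓ → Independent

Yes, independent


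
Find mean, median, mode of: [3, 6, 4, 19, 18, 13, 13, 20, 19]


Sorted: [3, 4, 6, 13, 13, 18, 19, 19, 20]
Mean = 115/9
Median = 13
Freq: {3: 1, 6: 1, 4: 1, 19: 2, 18: 1, 13: 2, 20: 1}
Mode: [13, 19]

Mean=115/9, Median=13, Mode=[13, 19]


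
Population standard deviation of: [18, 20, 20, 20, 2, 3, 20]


Mean = 103/7
  (18-103/7)²=529/49
  (20-103/7)²=1369/49
  (20-103/7)²=1369/49
  (20-103/7)²=1369/49
  (2-103/7)²=7921/49
  (3-103/7)²=6724/49
  (20-103/7)²=1369/49
Σ(x-μ)² = 2950/7
σ² = (2950/7)/7 = 2950/49

σ = √(2950/49) ≈ 7.7591


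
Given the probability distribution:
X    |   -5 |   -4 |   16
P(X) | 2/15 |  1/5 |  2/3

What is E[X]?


E[X] = Σ x·P(X=x)
= (-5)×(2/15) + (-4)×(1/5) + (16)×(2/3)
= 46/5

E[X] = 46/5


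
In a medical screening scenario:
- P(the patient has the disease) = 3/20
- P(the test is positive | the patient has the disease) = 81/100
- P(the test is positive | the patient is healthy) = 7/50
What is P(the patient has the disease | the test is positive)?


Using Bayes' theorem:
P(A|B) = P(B|A)·P(A) / P(B)

P(the test is positive) = 81/100 × 3/20 + 7/50 × 17/20
= 243/2000 + 119/1000 = 481/2000

P(the patient has the disease|the test is positive) = (243/2000) / (481/2000) = 243/481

P(the patient has the disease|the test is positive) = 243/481 ≈ 50.52%


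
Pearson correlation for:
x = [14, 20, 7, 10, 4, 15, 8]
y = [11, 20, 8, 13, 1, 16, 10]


n=7, Σx=78, Σy=79, Σxy=1064, Σx²=1050, Σy²=1111
r = (7×1064 - 78×79)/√((7×1050 - 78²)(7×1111 - 79²))
= 1286/√(1266×1536) = 1286/√1944576 ≈ 1286/1394.4805 ≈ 0.9222

r ≈ 0.9222


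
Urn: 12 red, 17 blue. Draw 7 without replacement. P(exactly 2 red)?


Hypergeometric: C(12,2)×C(17,5)/C(29,7)
= 66×6188/1560780 = 2618/10005

P(X=2) = 2618/10005 ≈ 26.17%


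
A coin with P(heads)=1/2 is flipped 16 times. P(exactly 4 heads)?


Binomial: P(X=4) = C(16,4)×p^4×(1-p)^12
= 1820 × 1/16 × 1/4096 = 455/16384

P(X=4) = 455/16384 ≈ 2.78%


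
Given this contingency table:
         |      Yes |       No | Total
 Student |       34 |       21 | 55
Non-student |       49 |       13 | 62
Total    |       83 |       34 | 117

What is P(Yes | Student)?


P(Yes | Student) = 34/(34+21) = 34/55

P(Yes|Student) = 34/55 ≈ 61.82%


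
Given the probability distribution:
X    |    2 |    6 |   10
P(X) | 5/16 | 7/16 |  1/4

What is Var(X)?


E[X] = 23/4
E[X²] = 42
Var(X) = E[X²] - (E[X])² = 42 - 529/16 = 143/16

Var(X) = 143/16 ≈ 8.9375


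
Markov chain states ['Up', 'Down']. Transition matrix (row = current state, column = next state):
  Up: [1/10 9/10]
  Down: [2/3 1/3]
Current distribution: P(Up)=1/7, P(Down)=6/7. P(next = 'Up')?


P(next=Up) = Σᵢ P(now=i)×P(i→Up)
= 1/7×1/10 + 6/7×2/3
= 1/70 + 4/7 = 41/70

P = 41/70 ≈ 0.5857


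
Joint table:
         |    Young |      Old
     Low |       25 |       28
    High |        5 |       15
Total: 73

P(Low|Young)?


P(Low|Young) = 25/(25+5) = 25/30 = 5/6

P = 5/6 ≈ 83.33%


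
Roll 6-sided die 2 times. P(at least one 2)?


P(no 2)^2 = (5/6)^2 = 25/36
P(≥1) = 1 - 25/36 = 11/36

P = 11/36 ≈ 30.56%


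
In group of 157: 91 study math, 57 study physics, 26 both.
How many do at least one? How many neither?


|A∪B| = 91+57-26 = 122
Neither = 157-122 = 35

At least one: 122; Neither: 35


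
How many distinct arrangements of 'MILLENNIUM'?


Letters: 10, freq: {'M': 2, 'I': 2, 'L': 2, 'E': 1, 'N': 2, 'U': 1}
10!/(2!×2!×2!×1!×2!×1!) = 3628800/16 = 226800

226800


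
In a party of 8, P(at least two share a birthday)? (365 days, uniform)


P(all different) = Π(365-i)/365 for i=0..7
= 0.925665
P(match) = 1 - 0.925665 = 0.074335

P ≈ 0.0743 ≈ 7.43%


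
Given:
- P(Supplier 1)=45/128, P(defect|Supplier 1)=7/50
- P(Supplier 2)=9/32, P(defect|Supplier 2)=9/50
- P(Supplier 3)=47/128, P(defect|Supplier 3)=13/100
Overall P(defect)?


P(B) = Σ P(B|Aᵢ)×P(Aᵢ)
  7/50×45/128 = 63/1280
  9/50×9/32 = 81/1600
  13/100×47/128 = 611/12800
Sum = 1889/12800

P(defect) = 1889/12800 ≈ 14.76%


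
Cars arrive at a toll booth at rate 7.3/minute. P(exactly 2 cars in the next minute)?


Poisson(λ=7.3): P(X=2) = e^(-λ)×λ^k/k!
= e^(-7.3) × 7.3^2 / 2!
≈ 0.0006755387752 × 53.29 / 2 ≈ 0.018000

P(X=2) ≈ 0.018000 ≈ 1.80%


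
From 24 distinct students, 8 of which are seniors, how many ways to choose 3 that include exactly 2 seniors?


Choose 2 of the 8 seniors and 1 of the other 16 students:
C(8,2)×C(16,1) = 28×16 = 448

448


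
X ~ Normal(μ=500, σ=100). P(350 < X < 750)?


z₁=(350-500)/100=-1.5, z₂=(750-500)/100=2.5
P = Φ(2.5) - Φ(-1.5) = 0.993790 - 0.066807 = 0.926983 ≈ 0.9270

P(350 < X < 750) ≈ 0.9270


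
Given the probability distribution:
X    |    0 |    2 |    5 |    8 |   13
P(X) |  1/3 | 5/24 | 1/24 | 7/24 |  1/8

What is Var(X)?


E[X] = 55/12
E[X²] = 125/3
Var(X) = E[X²] - (E[X])² = 125/3 - 3025/144 = 2975/144

Var(X) = 2975/144 ≈ 20.6597


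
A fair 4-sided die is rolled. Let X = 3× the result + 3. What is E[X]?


E[die] = (1+4)/2 = 5/2
E[X] = 3×5/2 + 3 = 21/2

E[X] = 21/2


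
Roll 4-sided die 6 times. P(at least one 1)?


P(no 1)^6 = (3/4)^6 = 729/4096
P(≥1) = 1 - 729/4096 = 3367/4096

P = 3367/4096 ≈ 82.20%


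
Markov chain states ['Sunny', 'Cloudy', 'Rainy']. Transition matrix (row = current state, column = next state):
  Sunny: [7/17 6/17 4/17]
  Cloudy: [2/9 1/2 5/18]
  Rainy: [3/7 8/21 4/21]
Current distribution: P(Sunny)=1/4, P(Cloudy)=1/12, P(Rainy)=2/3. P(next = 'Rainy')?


P(next=Rainy) = Σᵢ P(now=i)×P(i→Rainy)
= 1/4×4/17 + 1/12×5/18 + 2/3×4/21
= 1/17 + 5/216 + 8/63 = 5371/25704

P = 5371/25704 ≈ 0.2090


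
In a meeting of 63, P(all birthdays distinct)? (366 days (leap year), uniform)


P(all different) = Π(366-i)/366 for i=0..62
= (366/366)×(365/366)×...×(304/366)
= 0.003452

P ≈ 0.0035 ≈ 0.35%


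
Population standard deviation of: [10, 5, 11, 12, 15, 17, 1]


Mean = 71/7
  (10-71/7)²=1/49
  (5-71/7)²=1296/49
  (11-71/7)²=36/49
  (12-71/7)²=169/49
  (15-71/7)²=1156/49
  (17-71/7)²=2304/49
  (1-71/7)²=4096/49
Σ(x-μ)² = 1294/7
σ² = (1294/7)/7 = 1294/49

σ = √(1294/49) ≈ 5.1389


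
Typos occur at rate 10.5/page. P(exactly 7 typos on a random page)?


Poisson(λ=10.5): P(X=7) = e^(-λ)×λ^k/k!
= e^(-10.5) × 10.5^7 / 7!
≈ 2.753644935e-05 × 14071004.2266 / 5040 ≈ 0.076878

P(X=7) ≈ 0.076878 ≈ 7.69%


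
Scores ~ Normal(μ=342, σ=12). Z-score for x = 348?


z = (x - μ)/σ = (348 - 342)/12 = 0.5

z = 0.5


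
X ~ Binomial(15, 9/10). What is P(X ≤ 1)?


P(X ≤ 1) = Σ P(X=i) for i=0..1
P(X=0) = 1/1000000000000000
P(X=1) = 27/200000000000000
Sum = 17/125000000000000

P(X ≤ 1) = 17/125000000000000 ≈ 0.00%


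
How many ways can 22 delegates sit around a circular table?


Circular arrangements of 22 distinct objects: fix one position to break rotational symmetry.
(n-1)! = 21! = 51090942171709440000

51090942171709440000


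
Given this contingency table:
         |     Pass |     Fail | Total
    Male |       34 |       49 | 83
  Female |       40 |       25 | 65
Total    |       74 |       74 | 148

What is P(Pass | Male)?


P(Pass | Male) = 34/(34+49) = 34/83

P(Pass|Male) = 34/83 ≈ 40.96%


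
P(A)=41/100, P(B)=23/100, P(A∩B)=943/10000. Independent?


P(A)×P(B) = 943/10000
P(A∩B) = 943/10000
Equal ✓ → Independent

Yes, independent


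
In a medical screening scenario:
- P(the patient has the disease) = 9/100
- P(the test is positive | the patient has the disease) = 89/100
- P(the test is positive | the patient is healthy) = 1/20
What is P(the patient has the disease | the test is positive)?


Using Bayes' theorem:
P(A|B) = P(B|A)·P(A) / P(B)

P(the test is positive) = 89/100 × 9/100 + 1/20 × 91/100
= 801/10000 + 91/2000 = 157/1250

P(the patient has the disease|the test is positive) = (801/10000) / (157/1250) = 801/1256

P(the patient has the disease|the test is positive) = 801/1256 ≈ 63.77%


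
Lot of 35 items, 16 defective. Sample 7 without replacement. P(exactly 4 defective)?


Hypergeometric: C(16,4)×C(19,3)/C(35,7)
= 1820×969/6724520 = 5187/19778

P(X=4) = 5187/19778 ≈ 26.23%


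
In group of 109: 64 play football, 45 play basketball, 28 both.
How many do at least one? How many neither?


|A∪B| = 64+45-28 = 81
Neither = 109-81 = 28

At least one: 81; Neither: 28


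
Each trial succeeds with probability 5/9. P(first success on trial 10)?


Geometric: P(X=10) = (1-p)^(k-1)×p = (4/9)^9×5/9 = 1310720/3486784401

P(X=10) = 1310720/3486784401 ≈ 0.04%


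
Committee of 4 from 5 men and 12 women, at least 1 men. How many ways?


Count by #men:
  1M,3W: C(5,1)×C(12,3)=1100
  2M,2W: C(5,2)×C(12,2)=660
  3M,1W: C(5,3)×C(12,1)=120
  4M,0W: C(5,4)×C(12,0)=5
Total = 1885

1885


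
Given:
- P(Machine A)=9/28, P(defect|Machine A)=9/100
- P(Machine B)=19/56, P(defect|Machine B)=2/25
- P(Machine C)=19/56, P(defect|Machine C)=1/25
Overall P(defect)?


P(B) = Σ P(B|Aᵢ)×P(Aᵢ)
  9/100×9/28 = 81/2800
  2/25×19/56 = 19/700
  1/25×19/56 = 19/1400
Sum = 39/560

P(defect) = 39/560 ≈ 6.96%


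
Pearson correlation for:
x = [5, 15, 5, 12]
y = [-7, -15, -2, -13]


n=4, Σx=37, Σy=-37, Σxy=-426, Σx²=419, Σy²=447
r = (4×(-426) - 37×(-37))/√((4×419 - 37²)(4×447 - (-37)²))
= -335/√(307×419) = -335/√128633 ≈ -335/358.6544 ≈ -0.9340

r ≈ -0.9340


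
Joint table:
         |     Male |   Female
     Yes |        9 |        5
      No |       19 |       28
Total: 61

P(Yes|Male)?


P(Yes|Male) = 9/(9+19) = 9/28

P = 9/28 ≈ 32.14%


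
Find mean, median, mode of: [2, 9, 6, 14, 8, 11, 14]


Sorted: [2, 6, 8, 9, 11, 14, 14]
Mean = 64/7
Median = 9
Freq: {2: 1, 9: 1, 6: 1, 14: 2, 8: 1, 11: 1}
Mode: [14]

Mean=64/7, Median=9, Mode=14


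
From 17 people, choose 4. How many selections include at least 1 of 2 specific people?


Complement: C(17,4) - C(15,4) = 2380 - 1365 = 1015

1015


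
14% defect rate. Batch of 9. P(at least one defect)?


P(all good) = (43/50)^9 = 502592611936843/1953125000000000
P(≥1 defect) = 1450532388063157/1953125000000000

P = 1450532388063157/1953125000000000 ≈ 74.27%


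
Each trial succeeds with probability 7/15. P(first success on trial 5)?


Geometric: P(X=5) = (1-p)^(k-1)×p = (8/15)^4×7/15 = 28672/759375

P(X=5) = 28672/759375 ≈ 3.78%


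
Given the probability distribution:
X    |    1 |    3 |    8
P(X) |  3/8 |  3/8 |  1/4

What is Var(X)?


E[X] = 7/2
E[X²] = 79/4
Var(X) = E[X²] - (E[X])² = 79/4 - 49/4 = 15/2

Var(X) = 15/2 ≈ 7.5000


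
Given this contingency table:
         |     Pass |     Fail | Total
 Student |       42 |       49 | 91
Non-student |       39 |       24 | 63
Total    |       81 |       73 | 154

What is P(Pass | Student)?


P(Pass | Student) = 42/(42+49) = 42/91 = 6/13

P(Pass|Student) = 6/13 ≈ 46.15%


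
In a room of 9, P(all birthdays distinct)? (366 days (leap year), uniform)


P(all different) = Π(366-i)/366 for i=0..8
= (366/366)×(365/366)×...×(358/366)
= 0.905624

P ≈ 0.9056 ≈ 90.56%


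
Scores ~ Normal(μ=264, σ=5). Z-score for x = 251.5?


z = (x - μ)/σ = (251.5 - 264)/5 = -2.5

z = -2.5


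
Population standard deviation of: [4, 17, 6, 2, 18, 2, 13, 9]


Mean = 71/8
  (4-71/8)²=1521/64
  (17-71/8)²=4225/64
  (6-71/8)²=529/64
  (2-71/8)²=3025/64
  (18-71/8)²=5329/64
  (2-71/8)²=3025/64
  (13-71/8)²=1089/64
  (9-71/8)²=1/64
Σ(x-μ)² = 2343/8
σ² = (2343/8)/8 = 2343/64

σ = √(2343/64) ≈ 6.0506


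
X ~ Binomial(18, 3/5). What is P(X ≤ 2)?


P(X ≤ 2) = Σ P(X=i) for i=0..2
P(X=0) = 262144/3814697265625
P(X=1) = 7077888/3814697265625
P(X=2) = 90243072/3814697265625
Sum = 97583104/3814697265625

P(X ≤ 2) = 97583104/3814697265625 ≈ 0.00%


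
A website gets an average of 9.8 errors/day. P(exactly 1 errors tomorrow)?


Poisson(λ=9.8): P(X=1) = e^(-λ)×λ^k/k!
= e^(-9.8) × 9.8^1 / 1!
≈ 5.545159943e-05 × 9.8 / 1 ≈ 0.000543

P(X=1) ≈ 0.000543 ≈ 0.05%


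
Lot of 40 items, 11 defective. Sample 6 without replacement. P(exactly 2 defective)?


Hypergeometric: C(11,2)×C(29,4)/C(40,6)
= 55×23751/3838380 = 957/2812

P(X=2) = 957/2812 ≈ 34.03%


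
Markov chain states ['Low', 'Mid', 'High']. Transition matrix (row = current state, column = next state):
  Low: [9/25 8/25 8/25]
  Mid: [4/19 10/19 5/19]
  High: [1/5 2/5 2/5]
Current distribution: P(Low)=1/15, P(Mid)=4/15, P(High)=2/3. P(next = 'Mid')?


P(next=Mid) = Σᵢ P(now=i)×P(i→Mid)
= 1/15×8/25 + 4/15×10/19 + 2/3×2/5
= 8/375 + 8/57 + 4/15 = 3052/7125

P = 3052/7125 ≈ 0.4284


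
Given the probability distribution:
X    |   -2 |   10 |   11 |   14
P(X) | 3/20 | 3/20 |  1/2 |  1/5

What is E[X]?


E[X] = Σ x·P(X=x)
= (-2)×(3/20) + (10)×(3/20) + (11)×(1/2) + (14)×(1/5)
= 19/2

E[X] = 19/2


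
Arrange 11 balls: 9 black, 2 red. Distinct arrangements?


11!/(9!×2!) = 55

55


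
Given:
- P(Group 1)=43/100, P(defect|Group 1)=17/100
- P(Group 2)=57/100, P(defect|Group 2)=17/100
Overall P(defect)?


P(B) = Σ P(B|Aᵢ)×P(Aᵢ)
  17/100×43/100 = 731/10000
  17/100×57/100 = 969/10000
Sum = 17/100

P(defect) = 17/100 ≈ 17.00%


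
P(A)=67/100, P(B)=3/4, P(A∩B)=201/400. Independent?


P(A)×P(B) = 201/400
P(A∩B) = 201/400
Equal ✓ → Independent

Yes, independent


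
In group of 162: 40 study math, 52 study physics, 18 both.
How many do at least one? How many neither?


|A∪B| = 40+52-18 = 74
Neither = 162-74 = 88

At least one: 74; Neither: 88


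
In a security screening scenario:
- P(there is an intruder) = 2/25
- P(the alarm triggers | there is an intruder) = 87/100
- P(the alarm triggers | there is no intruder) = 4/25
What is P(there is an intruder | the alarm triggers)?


Using Bayes' theorem:
P(A|B) = P(B|A)·P(A) / P(B)

P(the alarm triggers) = 87/100 × 2/25 + 4/25 × 23/25
= 87/1250 + 92/625 = 271/1250

P(there is an intruder|the alarm triggers) = (87/1250) / (271/1250) = 87/271

P(there is an intruder|the alarm triggers) = 87/271 ≈ 32.10%


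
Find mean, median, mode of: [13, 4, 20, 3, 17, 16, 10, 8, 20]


Sorted: [3, 4, 8, 10, 13, 16, 17, 20, 20]
Mean = 111/9 = 37/3
Median = 13
Freq: {13: 1, 4: 1, 20: 2, 3: 1, 17: 1, 16: 1, 10: 1, 8: 1}
Mode: [20]

Mean=37/3, Median=13, Mode=20


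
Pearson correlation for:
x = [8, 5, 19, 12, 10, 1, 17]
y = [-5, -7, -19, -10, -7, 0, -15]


n=7, Σx=72, Σy=-63, Σxy=-881, Σx²=984, Σy²=809
r = (7×(-881) - 72×(-63))/√((7×984 - 72²)(7×809 - (-63)²))
= -1631/√(1704×1694) = -1631/√2886576 ≈ -1631/1698.9926 ≈ -0.9600

r ≈ -0.9600


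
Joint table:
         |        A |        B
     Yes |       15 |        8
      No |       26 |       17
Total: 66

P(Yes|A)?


P(Yes|A) = 15/(15+26) = 15/41

P = 15/41 ≈ 36.59%


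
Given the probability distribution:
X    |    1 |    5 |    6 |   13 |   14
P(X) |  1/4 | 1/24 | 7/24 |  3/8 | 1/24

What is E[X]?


E[X] = Σ x·P(X=x)
= (1)×(1/4) + (5)×(1/24) + (6)×(7/24) + (13)×(3/8) + (14)×(1/24)
= 23/3

E[X] = 23/3


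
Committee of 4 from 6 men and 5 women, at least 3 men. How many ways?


Count by #men:
  3M,1W: C(6,3)×C(5,1)=100
  4M,0W: C(6,4)×C(5,0)=15
Total = 115

115


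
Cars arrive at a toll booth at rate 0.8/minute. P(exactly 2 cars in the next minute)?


Poisson(λ=0.8): P(X=2) = e^(-λ)×λ^k/k!
= e^(-0.8) × 0.8^2 / 2!
≈ 0.4493289641 × 0.64 / 2 ≈ 0.143785

P(X=2) ≈ 0.143785 ≈ 14.38%


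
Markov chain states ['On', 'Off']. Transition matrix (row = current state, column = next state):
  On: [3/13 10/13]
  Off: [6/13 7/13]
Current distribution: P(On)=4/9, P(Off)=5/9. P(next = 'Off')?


P(next=Off) = Σᵢ P(now=i)×P(i→Off)
= 4/9×10/13 + 5/9×7/13
= 40/117 + 35/117 = 25/39

P = 25/39 ≈ 0.6410


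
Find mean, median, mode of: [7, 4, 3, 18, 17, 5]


Sorted: [3, 4, 5, 7, 17, 18]
Mean = 54/6 = 9
Median = 6
Freq: {7: 1, 4: 1, 3: 1, 18: 1, 17: 1, 5: 1}
Mode: No mode

Mean=9, Median=6, Mode=No mode


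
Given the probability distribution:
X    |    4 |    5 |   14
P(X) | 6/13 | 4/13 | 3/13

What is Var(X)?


E[X] = 86/13
E[X²] = 784/13
Var(X) = E[X²] - (E[X])² = 784/13 - 7396/169 = 2796/169

Var(X) = 2796/169 ≈ 16.5444


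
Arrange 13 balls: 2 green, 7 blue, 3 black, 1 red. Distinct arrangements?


13!/(2!×7!×3!×1!) = 102960

102960


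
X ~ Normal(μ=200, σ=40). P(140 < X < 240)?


z₁=(140-200)/40=-1.5, z₂=(240-200)/40=1.0
P = Φ(1.0) - Φ(-1.5) = 0.841345 - 0.066807 = 0.774538 ≈ 0.7745

P(140 < X < 240) ≈ 0.7745


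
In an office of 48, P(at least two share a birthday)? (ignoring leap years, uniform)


P(all different) = Π(365-i)/365 for i=0..47
= 0.039402
P(match) = 1 - 0.039402 = 0.960598

P ≈ 0.9606 ≈ 96.06%


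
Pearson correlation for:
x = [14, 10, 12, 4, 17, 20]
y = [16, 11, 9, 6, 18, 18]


n=6, Σx=77, Σy=78, Σxy=1132, Σx²=1145, Σy²=1142
r = (6×1132 - 77×78)/√((6×1145 - 77²)(6×1142 - 78²))
= 786/√(941×768) = 786/√722688 ≈ 786/850.1106 ≈ 0.9246

r ≈ 0.9246


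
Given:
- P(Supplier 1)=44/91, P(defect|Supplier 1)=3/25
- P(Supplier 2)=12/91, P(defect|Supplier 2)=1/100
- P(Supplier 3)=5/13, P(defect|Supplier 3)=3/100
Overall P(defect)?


P(B) = Σ P(B|Aᵢ)×P(Aᵢ)
  3/25×44/91 = 132/2275
  1/100×12/91 = 3/2275
  3/100×5/13 = 3/260
Sum = 129/1820

P(defect) = 129/1820 ≈ 7.09%


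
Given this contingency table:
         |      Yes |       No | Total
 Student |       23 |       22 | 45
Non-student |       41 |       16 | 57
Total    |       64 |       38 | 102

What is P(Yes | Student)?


P(Yes | Student) = 23/(23+22) = 23/45

P(Yes|Student) = 23/45 ≈ 51.11%


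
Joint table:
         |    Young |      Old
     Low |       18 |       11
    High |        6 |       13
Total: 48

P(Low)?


P(Low) = (18+11)/48 = 29/48

P(Low) = 29/48 ≈ 60.42%


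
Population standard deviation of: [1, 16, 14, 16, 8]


Mean = 55/5 = 11
  (1-11)²=100
  (16-11)²=25
  (14-11)²=9
  (16-11)²=25
  (8-11)²=9
Σ(x-μ)² = 168
σ² = 168/5

σ = √(168/5) ≈ 5.7966


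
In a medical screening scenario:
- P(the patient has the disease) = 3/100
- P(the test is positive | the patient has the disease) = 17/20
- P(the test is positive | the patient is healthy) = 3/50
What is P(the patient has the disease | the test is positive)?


Using Bayes' theorem:
P(A|B) = P(B|A)·P(A) / P(B)

P(the test is positive) = 17/20 × 3/100 + 3/50 × 97/100
= 51/2000 + 291/5000 = 837/10000

P(the patient has the disease|the test is positive) = (51/2000) / (837/10000) = 85/279

P(the patient has the disease|the test is positive) = 85/279 ≈ 30.47%


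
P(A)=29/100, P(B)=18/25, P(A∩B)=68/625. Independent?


P(A)×P(B) = 261/1250
P(A∩B) = 68/625
Not equal → NOT independent

No, not independent


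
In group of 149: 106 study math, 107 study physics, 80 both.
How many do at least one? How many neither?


|A∪B| = 106+107-80 = 133
Neither = 149-133 = 16

At least one: 133; Neither: 16


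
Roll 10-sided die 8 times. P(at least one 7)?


P(no 7)^8 = (9/10)^8 = 43046721/100000000
P(≥1) = 1 - 43046721/100000000 = 56953279/100000000

P = 56953279/100000000 ≈ 56.95%


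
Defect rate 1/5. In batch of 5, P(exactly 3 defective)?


Binomial: P(X=3) = C(5,3)×p^3×(1-p)^2
= 10 × 1/125 × 16/25 = 32/625

P(X=3) = 32/625 ≈ 5.12%


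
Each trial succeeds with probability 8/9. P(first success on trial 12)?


Geometric: P(X=12) = (1-p)^(k-1)×p = (1/9)^11×8/9 = 8/282429536481

P(X=12) = 8/282429536481 ≈ 0.00%


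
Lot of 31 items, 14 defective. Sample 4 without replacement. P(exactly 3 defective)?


Hypergeometric: C(14,3)×C(17,1)/C(31,4)
= 364×17/31465 = 884/4495

P(X=3) = 884/4495 ≈ 19.67%


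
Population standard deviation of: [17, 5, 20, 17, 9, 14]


Mean = 82/6 = 41/3
  (17-41/3)²=100/9
  (5-41/3)²=676/9
  (20-41/3)²=361/9
  (17-41/3)²=100/9
  (9-41/3)²=196/9
  (14-41/3)²=1/9
Σ(x-μ)² = 478/3
σ² = (478/3)/6 = 239/9

σ = √(239/9) ≈ 5.1532


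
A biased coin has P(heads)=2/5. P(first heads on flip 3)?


Geometric: P(X=3) = (1-p)^(k-1)×p = (3/5)^2×2/5 = 18/125

P(X=3) = 18/125 ≈ 14.40%


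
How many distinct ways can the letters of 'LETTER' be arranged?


Letters: 6, freq: {'L': 1, 'E': 2, 'T': 2, 'R': 1}
6!/(1!×2!×2!×1!) = 720/4 = 180

180


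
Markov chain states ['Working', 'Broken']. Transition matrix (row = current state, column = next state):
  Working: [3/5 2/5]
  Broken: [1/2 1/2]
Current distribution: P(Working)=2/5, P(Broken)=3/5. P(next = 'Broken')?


P(next=Broken) = Σᵢ P(now=i)×P(i→Broken)
= 2/5×2/5 + 3/5×1/2
= 4/25 + 3/10 = 23/50

P = 23/50 ≈ 0.4600


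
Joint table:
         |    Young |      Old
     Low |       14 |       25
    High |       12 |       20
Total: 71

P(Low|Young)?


P(Low|Young) = 14/(14+12) = 14/26 = 7/13

P = 7/13 ≈ 53.85%


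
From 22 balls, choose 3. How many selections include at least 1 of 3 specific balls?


Complement: C(22,3) - C(19,3) = 1540 - 969 = 571

571


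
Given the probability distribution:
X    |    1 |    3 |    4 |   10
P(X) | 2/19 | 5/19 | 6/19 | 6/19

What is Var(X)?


E[X] = 101/19
E[X²] = 743/19
Var(X) = E[X²] - (E[X])² = 743/19 - 10201/361 = 3916/361

Var(X) = 3916/361 ≈ 10.8476


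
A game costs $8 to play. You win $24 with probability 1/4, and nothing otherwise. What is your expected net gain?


E[gain] = (24-8)×1/4 + (-8)×3/4
= 4 - 6 = -2

Expected net gain = $-2 ≈ $-2.00


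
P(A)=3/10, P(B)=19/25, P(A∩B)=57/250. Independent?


P(A)×P(B) = 57/250
P(A∩B) = 57/250
Equal ✓ → Independent

Yes, independent


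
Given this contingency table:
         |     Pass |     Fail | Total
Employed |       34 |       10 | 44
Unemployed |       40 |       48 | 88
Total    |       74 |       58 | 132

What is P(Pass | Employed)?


P(Pass | Employed) = 34/(34+10) = 34/44 = 17/22

P(Pass|Employed) = 17/22 ≈ 77.27%


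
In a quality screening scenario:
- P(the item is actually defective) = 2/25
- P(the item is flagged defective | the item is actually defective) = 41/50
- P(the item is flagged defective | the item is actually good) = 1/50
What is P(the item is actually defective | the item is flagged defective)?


Using Bayes' theorem:
P(A|B) = P(B|A)·P(A) / P(B)

P(the item is flagged defective) = 41/50 × 2/25 + 1/50 × 23/25
= 41/625 + 23/1250 = 21/250

P(the item is actually defective|the item is flagged defective) = (41/625) / (21/250) = 82/105

P(the item is actually defective|the item is flagged defective) = 82/105 ≈ 78.10%


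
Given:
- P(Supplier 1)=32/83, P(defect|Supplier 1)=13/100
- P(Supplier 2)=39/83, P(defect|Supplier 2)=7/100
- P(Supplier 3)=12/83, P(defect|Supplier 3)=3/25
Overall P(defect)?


P(B) = Σ P(B|Aᵢ)×P(Aᵢ)
  13/100×32/83 = 104/2075
  7/100×39/83 = 273/8300
  3/25×12/83 = 36/2075
Sum = 833/8300

P(defect) = 833/8300 ≈ 10.04%


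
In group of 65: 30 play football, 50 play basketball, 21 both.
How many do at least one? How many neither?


|A∪B| = 30+50-21 = 59
Neither = 65-59 = 6

At least one: 59; Neither: 6


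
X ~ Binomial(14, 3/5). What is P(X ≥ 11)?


P(X ≥ 11) = Σ P(X=i) for i=11..14
P(X=11) = 515852064/6103515625
P(X=12) = 193444524/6103515625
P(X=13) = 44641044/6103515625
P(X=14) = 4782969/6103515625
Sum = 758720601/6103515625

P(X ≥ 11) = 758720601/6103515625 ≈ 12.43%


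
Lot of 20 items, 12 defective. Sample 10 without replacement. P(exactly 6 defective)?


Hypergeometric: C(12,6)×C(8,4)/C(20,10)
= 924×70/184756 = 1470/4199

P(X=6) = 1470/4199 ≈ 35.01%


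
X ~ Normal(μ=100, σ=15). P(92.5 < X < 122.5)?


z₁=(92.5-100)/15=-0.5, z₂=(122.5-100)/15=1.5
P = Φ(1.5) - Φ(-0.5) = 0.933193 - 0.308538 = 0.624655 ≈ 0.6247

P(92.5 < X < 122.5) ≈ 0.6247


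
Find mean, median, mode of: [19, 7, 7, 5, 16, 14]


Sorted: [5, 7, 7, 14, 16, 19]
Mean = 68/6 = 34/3
Median = 21/2
Freq: {19: 1, 7: 2, 5: 1, 16: 1, 14: 1}
Mode: [7]

Mean=34/3, Median=21/2, Mode=7


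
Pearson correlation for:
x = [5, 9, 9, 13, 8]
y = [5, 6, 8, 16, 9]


n=5, Σx=44, Σy=44, Σxy=431, Σx²=420, Σy²=462
r = (5×431 - 44×44)/√((5×420 - 44²)(5×462 - 44²))
= 219/√(164×374) = 219/√61336 ≈ 219/247.6611 ≈ 0.8843

r ≈ 0.8843


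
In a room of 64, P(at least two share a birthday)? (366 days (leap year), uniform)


P(all different) = Π(366-i)/366 for i=0..63
= 0.002858
P(match) = 1 - 0.002858 = 0.997142

P ≈ 0.9971 ≈ 99.71%


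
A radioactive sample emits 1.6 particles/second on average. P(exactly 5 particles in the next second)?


Poisson(λ=1.6): P(X=5) = e^(-λ)×λ^k/k!
= e^(-1.6) × 1.6^5 / 5!
≈ 0.201896518 × 10.48576 / 120 ≈ 0.017642

P(X=5) ≈ 0.017642 ≈ 1.76%


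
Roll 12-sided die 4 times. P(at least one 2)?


P(no 2)^4 = (11/12)^4 = 14641/20736
P(≥1) = 1 - 14641/20736 = 6095/20736

P = 6095/20736 ≈ 29.39%


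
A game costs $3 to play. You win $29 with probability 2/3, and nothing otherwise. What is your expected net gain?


E[gain] = (29-3)×2/3 + (-3)×1/3
= 52/3 - 1 = 49/3

Expected net gain = $49/3 ≈ $16.33


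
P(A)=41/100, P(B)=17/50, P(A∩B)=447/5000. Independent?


P(A)×P(B) = 697/5000
P(A∩B) = 447/5000
Not equal → NOT independent

No, not independent


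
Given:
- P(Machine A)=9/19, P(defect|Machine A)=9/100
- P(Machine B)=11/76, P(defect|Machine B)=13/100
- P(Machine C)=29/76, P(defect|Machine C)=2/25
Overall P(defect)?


P(B) = Σ P(B|Aᵢ)×P(Aᵢ)
  9/100×9/19 = 81/1900
  13/100×11/76 = 143/7600
  2/25×29/76 = 29/950
Sum = 699/7600

P(defect) = 699/7600 ≈ 9.20%


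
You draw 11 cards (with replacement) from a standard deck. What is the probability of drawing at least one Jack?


P(not a Jack) = 48/52 = 12/13
P(none in 11 draws) = (12/13)^11 = 743008370688/1792160394037
P(≥1 Jack) = 1 - 743008370688/1792160394037 = 1049152023349/1792160394037

P = 1049152023349/1792160394037 ≈ 58.54%


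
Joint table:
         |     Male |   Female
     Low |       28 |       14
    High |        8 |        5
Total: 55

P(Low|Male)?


P(Low|Male) = 28/(28+8) = 28/36 = 7/9

P = 7/9 ≈ 77.78%


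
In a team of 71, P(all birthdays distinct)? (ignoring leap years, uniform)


P(all different) = Π(365-i)/365 for i=0..70
= (365/365)×(364/365)×...×(295/365)
= 0.000679

P ≈ 0.0007 ≈ 0.07%


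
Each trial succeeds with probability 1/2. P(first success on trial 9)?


Geometric: P(X=9) = (1-p)^(k-1)×p = (1/2)^8×1/2 = 1/512

P(X=9) = 1/512 ≈ 0.20%


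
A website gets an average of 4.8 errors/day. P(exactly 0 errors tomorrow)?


Poisson(λ=4.8): P(X=0) = e^(-λ)×λ^k/k!
= e^(-4.8) × 4.8^0 / 0!
≈ 0.008229747049 × 1 / 1 ≈ 0.008230

P(X=0) ≈ 0.008230 ≈ 0.82%


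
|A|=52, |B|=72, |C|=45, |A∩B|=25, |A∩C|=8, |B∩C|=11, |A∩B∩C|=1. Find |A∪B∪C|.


|A∪B∪C| = 52+72+45-25-8-11+1 = 126

|A∪B∪C| = 126


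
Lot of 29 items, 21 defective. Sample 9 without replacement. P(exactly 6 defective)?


Hypergeometric: C(21,6)×C(8,3)/C(29,9)
= 54264×56/10015005 = 144704/476905

P(X=6) = 144704/476905 ≈ 30.34%


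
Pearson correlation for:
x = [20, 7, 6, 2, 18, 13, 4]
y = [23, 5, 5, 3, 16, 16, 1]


n=7, Σx=70, Σy=69, Σxy=1031, Σx²=998, Σy²=1101
r = (7×1031 - 70×69)/√((7×998 - 70²)(7×1101 - 69²))
= 2387/√(2086×2946) = 2387/√6145356 ≈ 2387/2478.9829 ≈ 0.9629

r ≈ 0.9629


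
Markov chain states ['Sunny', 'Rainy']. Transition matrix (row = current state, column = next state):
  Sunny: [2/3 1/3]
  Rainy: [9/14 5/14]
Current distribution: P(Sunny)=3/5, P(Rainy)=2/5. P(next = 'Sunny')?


P(next=Sunny) = Σᵢ P(now=i)×P(i→Sunny)
= 3/5×2/3 + 2/5×9/14
= 2/5 + 9/35 = 23/35

P = 23/35 ≈ 0.6571


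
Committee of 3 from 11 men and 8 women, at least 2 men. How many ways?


Count by #men:
  2M,1W: C(11,2)×C(8,1)=440
  3M,0W: C(11,3)×C(8,0)=165
Total = 605

605


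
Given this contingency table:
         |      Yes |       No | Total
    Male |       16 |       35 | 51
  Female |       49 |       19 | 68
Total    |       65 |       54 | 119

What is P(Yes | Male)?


P(Yes | Male) = 16/(16+35) = 16/51

P(Yes|Male) = 16/51 ≈ 31.37%


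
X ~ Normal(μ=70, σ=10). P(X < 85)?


z = (85-70)/10 = 1.5
P(Z < 1.5) = 0.9332

P(X < 85) ≈ 0.9332


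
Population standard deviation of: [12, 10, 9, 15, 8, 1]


Mean = 55/6
  (12-55/6)²=289/36
  (10-55/6)²=25/36
  (9-55/6)²=1/36
  (15-55/6)²=1225/36
  (8-55/6)²=49/36
  (1-55/6)²=2401/36
Σ(x-μ)² = 665/6
σ² = (665/6)/6 = 665/36

σ = √(665/36) ≈ 4.2979


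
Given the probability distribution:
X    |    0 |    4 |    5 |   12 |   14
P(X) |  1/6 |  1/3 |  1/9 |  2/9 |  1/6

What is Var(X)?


E[X] = 62/9
E[X²] = 655/9
Var(X) = E[X²] - (E[X])² = 655/9 - 3844/81 = 2051/81

Var(X) = 2051/81 ≈ 25.3210


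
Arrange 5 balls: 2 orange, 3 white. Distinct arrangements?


5!/(2!×3!) = 10

10


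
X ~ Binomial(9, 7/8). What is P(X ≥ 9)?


P(X ≥ 9) = Σ P(X=i) for i=9..9
P(X=9) = 40353607/134217728
Sum = 40353607/134217728

P(X ≥ 9) = 40353607/134217728 ≈ 30.07%


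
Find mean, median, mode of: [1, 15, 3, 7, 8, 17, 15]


Sorted: [1, 3, 7, 8, 15, 15, 17]
Mean = 66/7
Median = 8
Freq: {1: 1, 15: 2, 3: 1, 7: 1, 8: 1, 17: 1}
Mode: [15]

Mean=66/7, Median=8, Mode=15


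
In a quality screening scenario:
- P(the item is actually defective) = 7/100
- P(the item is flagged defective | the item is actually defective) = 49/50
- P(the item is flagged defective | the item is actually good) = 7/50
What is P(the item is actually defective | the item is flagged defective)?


Using Bayes' theorem:
P(A|B) = P(B|A)·P(A) / P(B)

P(the item is flagged defective) = 49/50 × 7/100 + 7/50 × 93/100
= 343/5000 + 651/5000 = 497/2500

P(the item is actually defective|the item is flagged defective) = (343/5000) / (497/2500) = 49/142

P(the item is actually defective|the item is flagged defective) = 49/142 ≈ 34.51%


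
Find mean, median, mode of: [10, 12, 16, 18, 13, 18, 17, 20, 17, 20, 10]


Sorted: [10, 10, 12, 13, 16, 17, 17, 18, 18, 20, 20]
Mean = 171/11
Median = 17
Freq: {10: 2, 12: 1, 16: 1, 18: 2, 13: 1, 17: 2, 20: 2}
Mode: [10, 17, 18, 20]

Mean=171/11, Median=17, Mode=[10, 17, 18, 20]


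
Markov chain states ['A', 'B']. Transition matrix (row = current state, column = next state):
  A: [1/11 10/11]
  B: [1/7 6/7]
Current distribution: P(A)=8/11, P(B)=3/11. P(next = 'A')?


P(next=A) = Σᵢ P(now=i)×P(i→A)
= 8/11×1/11 + 3/11×1/7
= 8/121 + 3/77 = 89/847

P = 89/847 ≈ 0.1051


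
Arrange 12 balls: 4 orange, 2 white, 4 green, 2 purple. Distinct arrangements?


12!/(4!×2!×4!×2!) = 207900

207900


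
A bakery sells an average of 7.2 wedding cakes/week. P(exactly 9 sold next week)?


Poisson(λ=7.2): P(X=9) = e^(-λ)×λ^k/k!
= e^(-7.2) × 7.2^9 / 9!
≈ 0.0007465858084 × 51998697.8142 / 362880 ≈ 0.106982

P(X=9) ≈ 0.106982 ≈ 10.70%


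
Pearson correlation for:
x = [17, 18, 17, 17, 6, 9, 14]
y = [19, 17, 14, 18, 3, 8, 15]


n=7, Σx=98, Σy=94, Σxy=1473, Σx²=1504, Σy²=1468
r = (7×1473 - 98×94)/√((7×1504 - 98²)(7×1468 - 94²))
= 1099/√(924×1440) = 1099/√1330560 ≈ 1099/1153.4990 ≈ 0.9528

r ≈ 0.9528


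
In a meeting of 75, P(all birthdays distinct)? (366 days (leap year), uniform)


P(all different) = Π(366-i)/366 for i=0..74
= (366/366)×(365/366)×...×(292/366)
= 0.000287

P ≈ 0.0003 ≈ 0.03%


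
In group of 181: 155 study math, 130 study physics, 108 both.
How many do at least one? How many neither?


|A∪B| = 155+130-108 = 177
Neither = 181-177 = 4

At least one: 177; Neither: 4


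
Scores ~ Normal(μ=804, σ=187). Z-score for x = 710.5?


z = (x - μ)/σ = (710.5 - 804)/187 = -0.5

z = -0.5


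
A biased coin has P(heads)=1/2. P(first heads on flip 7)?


Geometric: P(X=7) = (1-p)^(k-1)×p = (1/2)^6×1/2 = 1/128

P(X=7) = 1/128 ≈ 0.78%


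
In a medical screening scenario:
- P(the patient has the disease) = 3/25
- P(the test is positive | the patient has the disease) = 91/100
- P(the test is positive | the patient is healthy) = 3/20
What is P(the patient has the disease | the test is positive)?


Using Bayes' theorem:
P(A|B) = P(B|A)·P(A) / P(B)

P(the test is positive) = 91/100 × 3/25 + 3/20 × 22/25
= 273/2500 + 33/250 = 603/2500

P(the patient has the disease|the test is positive) = (273/2500) / (603/2500) = 91/201

P(the patient has the disease|the test is positive) = 91/201 ≈ 45.27%


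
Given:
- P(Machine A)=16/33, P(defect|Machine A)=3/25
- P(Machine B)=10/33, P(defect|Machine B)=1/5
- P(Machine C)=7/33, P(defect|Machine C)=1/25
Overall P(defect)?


P(B) = Σ P(B|Aᵢ)×P(Aᵢ)
  3/25×16/33 = 16/275
  1/5×10/33 = 2/33
  1/25×7/33 = 7/825
Sum = 7/55

P(defect) = 7/55 ≈ 12.73%


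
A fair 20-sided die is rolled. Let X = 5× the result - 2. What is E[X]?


E[die] = (1+20)/2 = 21/2
E[X] = 5×21/2 - 2 = 101/2

E[X] = 101/2


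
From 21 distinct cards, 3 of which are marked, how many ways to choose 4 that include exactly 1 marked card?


Choose 1 of the 3 marked cards and 3 of the other 18 cards:
C(3,1)×C(18,3) = 3×816 = 2448

2448


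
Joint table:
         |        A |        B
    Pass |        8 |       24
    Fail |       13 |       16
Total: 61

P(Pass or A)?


P(Pass∨A) = P(Pass) + P(A) - P(Pass∧A)
= (32 + 21 - 8)/61 = 45/61

P = 45/61 ≈ 73.77%


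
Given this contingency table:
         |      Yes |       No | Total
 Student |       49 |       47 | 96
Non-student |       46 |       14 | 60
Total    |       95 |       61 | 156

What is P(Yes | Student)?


P(Yes | Student) = 49/(49+47) = 49/96

P(Yes|Student) = 49/96 ≈ 51.04%


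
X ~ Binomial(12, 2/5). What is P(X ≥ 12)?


P(X ≥ 12) = Σ P(X=i) for i=12..12
P(X=12) = 4096/244140625
Sum = 4096/244140625

P(X ≥ 12) = 4096/244140625 ≈ 0.00%


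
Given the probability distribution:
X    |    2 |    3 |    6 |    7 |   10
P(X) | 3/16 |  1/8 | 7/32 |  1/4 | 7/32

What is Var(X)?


E[X] = 6
E[X²] = 351/8
Var(X) = E[X²] - (E[X])² = 351/8 - 36 = 63/8

Var(X) = 63/8 ≈ 7.8750


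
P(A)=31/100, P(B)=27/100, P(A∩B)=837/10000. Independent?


P(A)×P(B) = 837/10000
P(A∩B) = 837/10000
Equal ✓ → Independent

Yes, independent


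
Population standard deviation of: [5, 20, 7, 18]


Mean = 50/4 = 25/2
  (5-25/2)²=225/4
  (20-25/2)²=225/4
  (7-25/2)²=121/4
  (18-25/2)²=121/4
Σ(x-μ)² = 173
σ² = 173/4

σ = √(173/4) ≈ 6.5765


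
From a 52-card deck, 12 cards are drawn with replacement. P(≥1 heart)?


P(not a heart) = 39/52 = 3/4
P(none in 12 draws) = (3/4)^12 = 531441/16777216
P(≥1 heart) = 1 - 531441/16777216 = 16245775/16777216

P = 16245775/16777216 ≈ 96.83%


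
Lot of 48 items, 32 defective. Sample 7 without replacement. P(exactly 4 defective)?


Hypergeometric: C(32,4)×C(16,3)/C(48,7)
= 35960×560/73629072 = 1258600/4601817

P(X=4) = 1258600/4601817 ≈ 27.35%


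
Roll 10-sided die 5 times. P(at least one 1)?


P(no 1)^5 = (9/10)^5 = 59049/100000
P(≥1) = 1 - 59049/100000 = 40951/100000

P = 40951/100000 ≈ 40.95%


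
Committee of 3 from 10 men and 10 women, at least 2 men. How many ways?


Count by #men:
  2M,1W: C(10,2)×C(10,1)=450
  3M,0W: C(10,3)×C(10,0)=120
Total = 570

570


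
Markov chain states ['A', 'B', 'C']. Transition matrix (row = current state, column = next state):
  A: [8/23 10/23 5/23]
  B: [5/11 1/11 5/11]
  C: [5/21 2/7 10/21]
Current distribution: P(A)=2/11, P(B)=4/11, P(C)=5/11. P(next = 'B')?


P(next=B) = Σᵢ P(now=i)×P(i→B)
= 2/11×10/23 + 4/11×1/11 + 5/11×2/7
= 20/253 + 4/121 + 10/77 = 4714/19481

P = 4714/19481 ≈ 0.2420


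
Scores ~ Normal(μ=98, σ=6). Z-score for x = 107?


z = (x - μ)/σ = (107 - 98)/6 = 1.5

z = 1.5
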